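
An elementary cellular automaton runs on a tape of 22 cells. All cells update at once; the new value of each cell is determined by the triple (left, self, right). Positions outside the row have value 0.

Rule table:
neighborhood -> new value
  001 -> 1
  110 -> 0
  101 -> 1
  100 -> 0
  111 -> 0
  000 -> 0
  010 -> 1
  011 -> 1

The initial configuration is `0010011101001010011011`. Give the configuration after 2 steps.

1101100110110001101100

step 1: 0110110011011110110110
step 2: 1101100110110001101100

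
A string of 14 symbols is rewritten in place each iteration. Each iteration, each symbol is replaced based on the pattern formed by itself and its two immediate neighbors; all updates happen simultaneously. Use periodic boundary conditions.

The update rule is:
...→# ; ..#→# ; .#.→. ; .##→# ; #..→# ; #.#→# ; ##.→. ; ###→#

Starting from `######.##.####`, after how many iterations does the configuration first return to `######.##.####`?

14

iteration 1: #####.##.#####
iteration 2: ####.##.######
iteration 3: ###.##.#######
iteration 4: ##.##.########
iteration 5: #.##.#########
iteration 6: .##.##########
iteration 7: ##.##########.
iteration 8: #.##########.#
iteration 9: .##########.##
iteration 10: ##########.##.
iteration 11: #########.##.#
iteration 12: ########.##.##
iteration 13: #######.##.###
iteration 14: ######.##.####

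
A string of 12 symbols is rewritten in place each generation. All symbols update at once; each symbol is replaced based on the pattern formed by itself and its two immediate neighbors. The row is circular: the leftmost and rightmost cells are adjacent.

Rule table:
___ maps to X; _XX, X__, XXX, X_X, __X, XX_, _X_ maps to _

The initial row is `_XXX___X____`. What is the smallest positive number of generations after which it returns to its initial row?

2

generation 1: _____X___XXX
generation 2: _XXX___X____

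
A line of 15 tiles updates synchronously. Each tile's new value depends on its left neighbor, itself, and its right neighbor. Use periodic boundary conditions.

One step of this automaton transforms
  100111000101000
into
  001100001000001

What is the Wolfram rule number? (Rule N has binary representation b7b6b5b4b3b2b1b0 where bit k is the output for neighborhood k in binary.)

10

position 4: 111 → 0  (bit 7 = 0)
position 5: 110 → 0  (bit 6 = 0)
position 10: 101 → 0  (bit 5 = 0)
position 1: 100 → 0  (bit 4 = 0)
position 3: 011 → 1  (bit 3 = 1)
position 0: 010 → 0  (bit 2 = 0)
position 2: 001 → 1  (bit 1 = 1)
position 7: 000 → 0  (bit 0 = 0)
bits b7..b0 = 00001010 = 10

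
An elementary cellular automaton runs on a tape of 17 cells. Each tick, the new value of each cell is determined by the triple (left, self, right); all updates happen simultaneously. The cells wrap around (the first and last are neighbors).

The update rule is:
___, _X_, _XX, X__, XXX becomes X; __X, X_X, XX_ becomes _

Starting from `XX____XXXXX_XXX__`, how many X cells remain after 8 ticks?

8

tick 1: X_XXX_XXXX__XX_X_
tick 2: X_XX__XXX_X_X__X_
tick 3: X_X_X_XX__X_XX_X_
tick 4: X_X_X_X_X_X_X__X_
tick 5: X_X_X_X_X_X_XX_X_
tick 6: X_X_X_X_X_X_X__X_  (repeats tick 4; period 2)
tick 8: X_X_X_X_X_X_X__X_
count of X: 8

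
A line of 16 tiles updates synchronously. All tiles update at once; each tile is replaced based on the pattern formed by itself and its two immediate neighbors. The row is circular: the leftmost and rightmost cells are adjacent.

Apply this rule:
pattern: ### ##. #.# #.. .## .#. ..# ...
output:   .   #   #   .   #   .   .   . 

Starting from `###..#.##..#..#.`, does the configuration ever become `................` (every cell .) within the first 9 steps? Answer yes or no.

step 1: #.#...###......#
step 2: ##....#.#......#
step 3: .#.....#.......#
step 4: #...............
step 5: ................
all cells are . at step 5

yes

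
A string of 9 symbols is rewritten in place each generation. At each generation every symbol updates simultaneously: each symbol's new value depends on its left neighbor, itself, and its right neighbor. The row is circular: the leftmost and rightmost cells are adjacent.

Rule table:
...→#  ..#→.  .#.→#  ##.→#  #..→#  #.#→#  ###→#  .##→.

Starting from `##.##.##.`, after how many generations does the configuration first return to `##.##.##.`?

.##.##.##
#.##.##.#
##.##.##.

3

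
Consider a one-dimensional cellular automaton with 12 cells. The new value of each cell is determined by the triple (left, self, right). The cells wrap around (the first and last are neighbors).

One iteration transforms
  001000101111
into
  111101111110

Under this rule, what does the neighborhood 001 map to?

1

At position 1 the neighborhood is 001; the next row has 1 there.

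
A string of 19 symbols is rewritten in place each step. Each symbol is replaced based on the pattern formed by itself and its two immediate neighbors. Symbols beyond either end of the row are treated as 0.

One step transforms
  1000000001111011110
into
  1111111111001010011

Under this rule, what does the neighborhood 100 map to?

At position 1 the neighborhood is 100; the next row has 1 there.

1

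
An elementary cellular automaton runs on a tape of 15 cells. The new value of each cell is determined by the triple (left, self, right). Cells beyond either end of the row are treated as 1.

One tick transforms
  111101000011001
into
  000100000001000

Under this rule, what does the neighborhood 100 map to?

0

At position 6 the neighborhood is 100; the next row has 0 there.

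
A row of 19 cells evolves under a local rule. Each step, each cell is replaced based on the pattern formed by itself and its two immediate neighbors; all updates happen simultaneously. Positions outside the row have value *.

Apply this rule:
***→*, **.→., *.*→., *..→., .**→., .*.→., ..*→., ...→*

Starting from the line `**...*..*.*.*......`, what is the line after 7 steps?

step 1: *..*..........****.
step 2: .....********..**..
step 3: .***..******.......
step 4: ..*....****..*****.
step 5: ....**..**....***..
step 6: .**........**..*...
step 7: ....******.......*.

....******.......*.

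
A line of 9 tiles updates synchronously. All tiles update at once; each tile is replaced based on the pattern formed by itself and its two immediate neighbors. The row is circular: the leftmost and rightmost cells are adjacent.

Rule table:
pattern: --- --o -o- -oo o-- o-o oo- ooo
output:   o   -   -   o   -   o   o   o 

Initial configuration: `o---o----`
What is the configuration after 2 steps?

--o---oo-
o---o-oo-

o---o-oo-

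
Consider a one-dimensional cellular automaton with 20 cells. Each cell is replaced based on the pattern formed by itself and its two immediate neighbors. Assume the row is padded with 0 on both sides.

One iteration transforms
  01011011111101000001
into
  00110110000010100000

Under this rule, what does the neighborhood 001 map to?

At position 0 the neighborhood is 001; the next row has 0 there.

0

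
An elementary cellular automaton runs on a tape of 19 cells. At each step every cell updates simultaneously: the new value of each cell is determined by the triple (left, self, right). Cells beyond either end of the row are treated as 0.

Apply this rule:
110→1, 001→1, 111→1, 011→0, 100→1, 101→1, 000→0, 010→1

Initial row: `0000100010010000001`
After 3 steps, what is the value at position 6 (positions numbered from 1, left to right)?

1

0001110111111000011
0010111011111100101
0111011101111111111
position 6 holds 1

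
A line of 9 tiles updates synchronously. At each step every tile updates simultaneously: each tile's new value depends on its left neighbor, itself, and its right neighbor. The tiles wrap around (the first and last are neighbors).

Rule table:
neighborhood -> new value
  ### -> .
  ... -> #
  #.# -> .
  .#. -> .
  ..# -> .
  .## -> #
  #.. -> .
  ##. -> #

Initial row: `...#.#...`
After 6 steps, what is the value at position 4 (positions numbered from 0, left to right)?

step 1: ##.....##
step 2: .#.###.#.
step 3: ...#.#...  (repeats step 0; period 3)
step 6: ...#.#...
position 4 holds .

.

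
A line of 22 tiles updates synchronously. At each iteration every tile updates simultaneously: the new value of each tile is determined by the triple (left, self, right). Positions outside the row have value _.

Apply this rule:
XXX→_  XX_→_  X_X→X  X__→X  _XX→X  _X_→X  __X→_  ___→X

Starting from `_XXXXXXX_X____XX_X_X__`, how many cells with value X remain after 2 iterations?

11

iteration 1: _X______XXXXX_X_XXXXXX
iteration 2: _XXXXXX_X____XXXX_____
count of X: 11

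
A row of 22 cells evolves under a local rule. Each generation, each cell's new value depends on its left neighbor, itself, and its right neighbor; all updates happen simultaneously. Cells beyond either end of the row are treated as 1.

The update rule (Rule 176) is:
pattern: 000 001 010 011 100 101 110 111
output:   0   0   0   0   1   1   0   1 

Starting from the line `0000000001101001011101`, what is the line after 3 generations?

1010000000000101001010

generation 1: 1000000000010100101010
generation 2: 0100000000001010010101
generation 3: 1010000000000101001010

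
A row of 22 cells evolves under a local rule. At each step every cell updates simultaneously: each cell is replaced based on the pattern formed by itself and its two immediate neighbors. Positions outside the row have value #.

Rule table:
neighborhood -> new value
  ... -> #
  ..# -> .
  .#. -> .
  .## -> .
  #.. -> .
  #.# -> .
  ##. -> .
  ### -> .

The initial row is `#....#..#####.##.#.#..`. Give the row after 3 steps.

step 1: ..##..................
step 2: .....################.
step 3: .###..................

.###..................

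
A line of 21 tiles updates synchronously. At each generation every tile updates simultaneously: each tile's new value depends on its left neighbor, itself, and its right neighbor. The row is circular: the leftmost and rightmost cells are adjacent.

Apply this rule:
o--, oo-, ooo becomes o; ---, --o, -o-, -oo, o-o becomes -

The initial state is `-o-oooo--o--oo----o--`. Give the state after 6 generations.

----oooo--o--oo----o-
-----oooo--o--oo----o
o-----oooo--o--oo----
-o-----oooo--o--oo---
--o-----oooo--o--oo--
---o-----oooo--o--oo-

---o-----oooo--o--oo-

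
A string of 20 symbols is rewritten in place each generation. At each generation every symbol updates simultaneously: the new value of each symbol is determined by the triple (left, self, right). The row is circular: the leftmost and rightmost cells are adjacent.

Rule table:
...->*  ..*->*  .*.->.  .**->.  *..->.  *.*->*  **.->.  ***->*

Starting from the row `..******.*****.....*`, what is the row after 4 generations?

*.*..*.*.*..*.*..**.

generation 1: .*.****.*.***..****.
generation 2: *.*.**.*.*.*..*.**..
generation 3: .*.*..*.*.*..*.*...*
generation 4: *.*..*.*.*..*.*..**.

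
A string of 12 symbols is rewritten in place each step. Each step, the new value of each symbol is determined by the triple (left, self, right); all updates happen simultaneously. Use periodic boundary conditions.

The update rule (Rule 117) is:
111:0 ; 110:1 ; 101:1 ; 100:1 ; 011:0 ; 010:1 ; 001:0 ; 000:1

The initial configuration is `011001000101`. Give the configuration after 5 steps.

100110111001

step 1: 101101110111
step 2: 110110011000
step 3: 011011001110
step 4: 001101100011
step 5: 100110111001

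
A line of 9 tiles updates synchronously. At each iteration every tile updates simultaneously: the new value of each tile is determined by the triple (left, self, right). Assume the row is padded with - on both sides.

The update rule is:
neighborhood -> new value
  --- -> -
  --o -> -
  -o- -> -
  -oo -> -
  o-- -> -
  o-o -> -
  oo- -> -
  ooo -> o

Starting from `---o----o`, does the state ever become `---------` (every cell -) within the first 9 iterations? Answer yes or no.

iteration 1: ---------
all cells are - at iteration 1

yes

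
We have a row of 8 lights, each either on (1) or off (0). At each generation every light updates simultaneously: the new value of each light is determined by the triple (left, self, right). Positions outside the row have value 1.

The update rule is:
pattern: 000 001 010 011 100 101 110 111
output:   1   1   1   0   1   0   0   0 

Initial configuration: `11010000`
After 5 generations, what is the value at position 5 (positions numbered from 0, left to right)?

00011111
11100000
00011111  (repeats generation 1; period 2)
generation 5: 00011111
position 5 holds 1

1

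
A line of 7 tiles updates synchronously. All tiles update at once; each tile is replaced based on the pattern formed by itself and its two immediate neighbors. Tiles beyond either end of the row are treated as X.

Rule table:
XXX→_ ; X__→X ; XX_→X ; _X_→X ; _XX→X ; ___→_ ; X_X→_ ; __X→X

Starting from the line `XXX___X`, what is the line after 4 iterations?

__XX_XX
XXXX_X_
___X_X_
X_XX_X_

X_XX_X_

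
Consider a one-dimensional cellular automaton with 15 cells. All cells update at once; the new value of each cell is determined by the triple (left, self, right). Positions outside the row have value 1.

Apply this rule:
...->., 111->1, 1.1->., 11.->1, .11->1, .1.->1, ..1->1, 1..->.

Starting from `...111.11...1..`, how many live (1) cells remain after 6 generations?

..1111.11..11.1
.11111.11.111.1
.11111.11.111.1  (fixed point — unchanged through generation 6)
count of 1: 11

11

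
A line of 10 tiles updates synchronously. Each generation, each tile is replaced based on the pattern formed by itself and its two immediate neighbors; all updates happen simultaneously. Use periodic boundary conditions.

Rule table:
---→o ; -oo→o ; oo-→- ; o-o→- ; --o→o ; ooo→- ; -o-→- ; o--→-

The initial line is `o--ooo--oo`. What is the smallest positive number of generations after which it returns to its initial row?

--oo---oo-
ooo--ooo--
o---oo---o
--ooo--ooo
-oo---oo--
oo--ooo--o
---oo---oo
-ooo--ooo-
oo---oo---
o--ooo--oo

10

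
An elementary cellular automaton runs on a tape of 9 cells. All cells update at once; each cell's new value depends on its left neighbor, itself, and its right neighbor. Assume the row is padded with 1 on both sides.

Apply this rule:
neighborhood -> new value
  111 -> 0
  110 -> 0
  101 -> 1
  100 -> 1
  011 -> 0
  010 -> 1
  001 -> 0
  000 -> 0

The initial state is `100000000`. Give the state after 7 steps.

000100010

010000000
111000000
000100000
100110000
010001000
111001100
000100010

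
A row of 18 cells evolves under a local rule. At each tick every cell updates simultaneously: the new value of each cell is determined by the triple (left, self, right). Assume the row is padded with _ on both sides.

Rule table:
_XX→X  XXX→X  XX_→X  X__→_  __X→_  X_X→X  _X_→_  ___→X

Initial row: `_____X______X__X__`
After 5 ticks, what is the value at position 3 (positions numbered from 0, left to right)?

X

XXXX___XXXX______X
XXXX_X_XXXX_XXXX__
XXXXX_XXXXXXXXXX_X
XXXXXXXXXXXXXXXXX_
XXXXXXXXXXXXXXXXX_
position 3 holds X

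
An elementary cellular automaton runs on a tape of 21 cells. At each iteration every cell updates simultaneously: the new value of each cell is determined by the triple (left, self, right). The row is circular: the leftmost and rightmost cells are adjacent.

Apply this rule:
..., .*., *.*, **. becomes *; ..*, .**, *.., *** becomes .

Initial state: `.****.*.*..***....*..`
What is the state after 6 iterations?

**.*.*..**.**...***.*

....*****....*.**.*.*
.**.....*.**.**.*****
*.*.***.**.**.**....*
****..**.**.**.*.**..
...*...**.**.****.*..
**.*.*..**.**...***.*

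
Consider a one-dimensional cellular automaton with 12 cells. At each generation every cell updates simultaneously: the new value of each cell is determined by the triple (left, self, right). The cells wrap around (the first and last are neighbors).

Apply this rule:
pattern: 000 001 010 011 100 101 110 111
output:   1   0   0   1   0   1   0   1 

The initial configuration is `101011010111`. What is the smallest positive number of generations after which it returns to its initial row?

12

010110101111
101101011110
011010111101
110101111010
101011110101
010111101011
101111010110
011110101101
111101011010
111010110101
110101101011
101011010111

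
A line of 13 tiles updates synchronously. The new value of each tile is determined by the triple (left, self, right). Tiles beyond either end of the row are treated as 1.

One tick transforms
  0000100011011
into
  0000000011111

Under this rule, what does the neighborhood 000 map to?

0

At position 1 the neighborhood is 000; the next row has 0 there.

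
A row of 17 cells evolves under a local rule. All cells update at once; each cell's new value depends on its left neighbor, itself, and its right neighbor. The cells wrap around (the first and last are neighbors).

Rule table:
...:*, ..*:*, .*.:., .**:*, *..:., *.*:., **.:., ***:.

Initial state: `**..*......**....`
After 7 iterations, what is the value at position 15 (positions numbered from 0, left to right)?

*

*..*..******..***
..*..**......**..
**..**..******..*
...**..**......**
.***..**..******.
**...**..**......
*..***..**..*****
position 15 holds *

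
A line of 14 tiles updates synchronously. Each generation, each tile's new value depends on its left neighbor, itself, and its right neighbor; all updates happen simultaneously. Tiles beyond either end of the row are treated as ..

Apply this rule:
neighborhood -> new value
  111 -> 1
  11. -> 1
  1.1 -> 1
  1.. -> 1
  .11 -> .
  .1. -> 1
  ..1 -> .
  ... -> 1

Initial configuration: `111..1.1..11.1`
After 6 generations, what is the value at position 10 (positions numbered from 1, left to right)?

.111.1111..111
..111.1111..11
1..111.1111..1
11..111.1111.1
.11..111.11111
..11..111.1111
position 10 holds .

.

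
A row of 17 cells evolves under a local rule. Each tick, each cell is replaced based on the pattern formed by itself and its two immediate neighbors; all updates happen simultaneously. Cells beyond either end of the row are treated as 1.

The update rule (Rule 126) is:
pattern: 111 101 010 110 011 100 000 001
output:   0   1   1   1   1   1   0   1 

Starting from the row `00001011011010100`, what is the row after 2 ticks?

tick 1: 10011111111111111
tick 2: 11110000000000000

11110000000000000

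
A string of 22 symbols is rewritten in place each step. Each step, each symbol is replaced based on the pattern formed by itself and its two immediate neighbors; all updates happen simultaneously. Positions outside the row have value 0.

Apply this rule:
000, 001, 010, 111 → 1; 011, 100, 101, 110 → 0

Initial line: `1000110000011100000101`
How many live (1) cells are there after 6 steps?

1011000111101001111101
1000011011001010111001
1011100000011010010011
1001001111100010110100
1011010111001110000101
1000010010010100111101
count of 1: 10

10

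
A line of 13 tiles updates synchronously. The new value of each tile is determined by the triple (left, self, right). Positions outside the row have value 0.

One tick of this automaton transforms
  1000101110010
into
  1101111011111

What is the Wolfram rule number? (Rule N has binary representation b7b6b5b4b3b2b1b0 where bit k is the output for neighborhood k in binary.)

126

position 7: 111 → 0  (bit 7 = 0)
position 8: 110 → 1  (bit 6 = 1)
position 5: 101 → 1  (bit 5 = 1)
position 1: 100 → 1  (bit 4 = 1)
position 6: 011 → 1  (bit 3 = 1)
position 0: 010 → 1  (bit 2 = 1)
position 3: 001 → 1  (bit 1 = 1)
position 2: 000 → 0  (bit 0 = 0)
bits b7..b0 = 01111110 = 126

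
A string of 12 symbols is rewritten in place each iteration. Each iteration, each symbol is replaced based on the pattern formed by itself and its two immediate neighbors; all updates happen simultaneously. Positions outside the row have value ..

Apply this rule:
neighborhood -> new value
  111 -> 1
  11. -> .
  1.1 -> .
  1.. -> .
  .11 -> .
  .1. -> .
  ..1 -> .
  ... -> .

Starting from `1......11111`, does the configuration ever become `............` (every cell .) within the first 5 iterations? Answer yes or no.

yes

iteration 1: ........111.
iteration 2: .........1..
iteration 3: ............
all cells are . at iteration 3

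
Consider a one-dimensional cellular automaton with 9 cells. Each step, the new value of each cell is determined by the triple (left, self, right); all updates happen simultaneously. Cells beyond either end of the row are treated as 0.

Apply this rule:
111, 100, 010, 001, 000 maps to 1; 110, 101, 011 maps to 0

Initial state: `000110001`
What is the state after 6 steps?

step 1: 111001111
step 2: 010110110
step 3: 110000001
step 4: 001111111
step 5: 110111110
step 6: 000011101

000011101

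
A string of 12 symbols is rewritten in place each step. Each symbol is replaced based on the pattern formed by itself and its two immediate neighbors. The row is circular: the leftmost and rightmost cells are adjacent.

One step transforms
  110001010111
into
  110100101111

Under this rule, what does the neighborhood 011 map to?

1

At position 9 the neighborhood is 011; the next row has 1 there.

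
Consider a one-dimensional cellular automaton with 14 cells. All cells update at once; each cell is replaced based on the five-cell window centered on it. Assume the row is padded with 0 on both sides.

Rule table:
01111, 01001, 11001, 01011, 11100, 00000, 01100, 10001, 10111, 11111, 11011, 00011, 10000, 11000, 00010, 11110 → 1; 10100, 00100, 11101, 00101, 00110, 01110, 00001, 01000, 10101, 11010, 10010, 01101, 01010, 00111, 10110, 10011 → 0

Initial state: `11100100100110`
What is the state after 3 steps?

10101100100100

00110010010011
01011001001001
10101100100100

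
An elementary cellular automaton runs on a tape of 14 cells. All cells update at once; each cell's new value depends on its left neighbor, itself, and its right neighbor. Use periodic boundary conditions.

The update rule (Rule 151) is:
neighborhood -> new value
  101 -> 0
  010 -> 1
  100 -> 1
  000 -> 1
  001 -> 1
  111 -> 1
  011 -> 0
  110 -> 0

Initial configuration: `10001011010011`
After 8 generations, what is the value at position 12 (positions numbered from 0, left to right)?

0

01111000011101
00110111101001
11000011001111
10111100110111
00011011000011
11100000111100
01011111011011
01001110000000
position 12 holds 0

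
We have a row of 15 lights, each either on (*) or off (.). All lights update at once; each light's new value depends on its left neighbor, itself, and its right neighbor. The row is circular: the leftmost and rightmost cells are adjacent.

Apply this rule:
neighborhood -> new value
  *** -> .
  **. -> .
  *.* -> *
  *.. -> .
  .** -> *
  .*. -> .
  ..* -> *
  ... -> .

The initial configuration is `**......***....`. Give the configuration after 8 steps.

step 1: *......**.....*
step 2: ......**.....**
step 3: .....**.....**.
step 4: ....**.....**..
step 5: ...**.....**...
step 6: ..**.....**....
step 7: .**.....**.....
step 8: **.....**......

**.....**......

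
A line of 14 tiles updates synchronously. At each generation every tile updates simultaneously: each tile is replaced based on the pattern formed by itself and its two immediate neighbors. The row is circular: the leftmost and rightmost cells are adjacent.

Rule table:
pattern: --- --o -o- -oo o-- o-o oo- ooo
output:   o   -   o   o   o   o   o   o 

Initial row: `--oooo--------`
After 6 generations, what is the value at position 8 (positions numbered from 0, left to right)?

o

o-oooooooooooo
oooooooooooooo
oooooooooooooo  (fixed point — unchanged through generation 6)
position 8 holds o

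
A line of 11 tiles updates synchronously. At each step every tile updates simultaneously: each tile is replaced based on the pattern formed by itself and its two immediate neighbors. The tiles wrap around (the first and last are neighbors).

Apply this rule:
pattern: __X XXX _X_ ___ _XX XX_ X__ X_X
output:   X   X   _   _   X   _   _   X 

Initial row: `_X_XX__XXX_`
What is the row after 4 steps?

X_XX__XXX__
_XX__XXX__X
XX__XXX__X_
X__XXX__X_X

X__XXX__X_X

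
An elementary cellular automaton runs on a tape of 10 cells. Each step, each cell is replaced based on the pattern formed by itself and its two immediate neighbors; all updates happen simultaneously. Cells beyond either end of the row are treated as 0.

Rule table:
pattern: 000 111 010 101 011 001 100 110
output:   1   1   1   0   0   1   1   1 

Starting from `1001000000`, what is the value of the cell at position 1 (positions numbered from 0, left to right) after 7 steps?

step 1: 1111111111
step 2: 0111111111
step 3: 1011111111
step 4: 1001111111
step 5: 1110111111
step 6: 0110011111
step 7: 1011101111
position 1 holds 0

0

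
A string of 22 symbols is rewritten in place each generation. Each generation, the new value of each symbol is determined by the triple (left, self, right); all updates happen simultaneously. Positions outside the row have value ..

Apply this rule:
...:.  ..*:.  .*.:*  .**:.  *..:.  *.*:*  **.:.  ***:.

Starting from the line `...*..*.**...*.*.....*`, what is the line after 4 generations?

...*..**.....***.....*
...*.................*
...*.................*  (fixed point — unchanged through generation 4)

...*.................*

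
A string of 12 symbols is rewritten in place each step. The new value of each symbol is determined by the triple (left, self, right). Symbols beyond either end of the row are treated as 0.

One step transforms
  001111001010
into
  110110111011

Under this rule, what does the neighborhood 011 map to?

0

At position 2 the neighborhood is 011; the next row has 0 there.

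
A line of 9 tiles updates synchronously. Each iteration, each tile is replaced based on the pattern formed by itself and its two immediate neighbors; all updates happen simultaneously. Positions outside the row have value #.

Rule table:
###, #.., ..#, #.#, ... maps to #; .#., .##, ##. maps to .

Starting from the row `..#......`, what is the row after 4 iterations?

#.#.#.###

##.######
#.#.#####
.#.#.####
#.#.#.###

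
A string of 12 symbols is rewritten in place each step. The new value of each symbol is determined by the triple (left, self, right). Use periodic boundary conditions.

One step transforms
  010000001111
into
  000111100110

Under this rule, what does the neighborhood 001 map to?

0

At position 7 the neighborhood is 001; the next row has 0 there.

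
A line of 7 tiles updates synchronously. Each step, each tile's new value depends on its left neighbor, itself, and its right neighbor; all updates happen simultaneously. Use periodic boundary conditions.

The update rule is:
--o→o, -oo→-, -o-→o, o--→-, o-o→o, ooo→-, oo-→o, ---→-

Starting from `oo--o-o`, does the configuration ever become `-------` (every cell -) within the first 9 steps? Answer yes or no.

no

-o-ooo-
ooo--o-
--o-ooo
-ooo--o
o--o-oo
o-ooo--
oo--o-o  (repeats step 0; period 7)
step 9: ooo--o-
step 9 is ooo--o-, still not uniform -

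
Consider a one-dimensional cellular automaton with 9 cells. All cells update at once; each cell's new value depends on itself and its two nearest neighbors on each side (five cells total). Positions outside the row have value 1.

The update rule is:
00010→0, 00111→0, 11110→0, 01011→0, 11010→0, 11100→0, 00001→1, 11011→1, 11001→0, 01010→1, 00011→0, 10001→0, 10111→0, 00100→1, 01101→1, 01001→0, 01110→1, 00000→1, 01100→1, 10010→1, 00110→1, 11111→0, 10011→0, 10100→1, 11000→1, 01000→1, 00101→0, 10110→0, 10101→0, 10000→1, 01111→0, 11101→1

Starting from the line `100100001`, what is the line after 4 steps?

000000011

001111100
000000000
111111110
000000011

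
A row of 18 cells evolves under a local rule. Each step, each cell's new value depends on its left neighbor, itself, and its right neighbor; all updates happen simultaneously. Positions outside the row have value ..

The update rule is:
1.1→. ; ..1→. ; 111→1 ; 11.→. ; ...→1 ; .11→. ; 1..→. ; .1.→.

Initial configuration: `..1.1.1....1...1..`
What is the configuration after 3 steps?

1..111..11...1...1

1.......11...1...1
..11111....1...1..
1..111..11...1...1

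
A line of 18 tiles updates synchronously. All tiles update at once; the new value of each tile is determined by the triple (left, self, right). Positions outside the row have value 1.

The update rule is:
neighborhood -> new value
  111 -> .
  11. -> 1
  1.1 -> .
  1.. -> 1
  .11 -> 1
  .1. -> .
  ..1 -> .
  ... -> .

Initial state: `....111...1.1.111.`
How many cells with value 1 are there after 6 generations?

1...1.11......1.1.
11....111.........
.11...1.11........
.111....111.......
.1.11...1.11......
...111....111.....
count of 1: 6

6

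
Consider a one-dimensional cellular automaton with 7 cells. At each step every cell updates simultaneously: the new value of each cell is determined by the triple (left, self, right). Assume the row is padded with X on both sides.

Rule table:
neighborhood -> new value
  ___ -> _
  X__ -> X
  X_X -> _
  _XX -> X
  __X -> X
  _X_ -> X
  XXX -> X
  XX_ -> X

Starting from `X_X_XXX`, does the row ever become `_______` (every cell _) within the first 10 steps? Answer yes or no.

no

X_X_XXX  (fixed point — unchanged through step 10)
step 10 is X_X_XXX, still not uniform _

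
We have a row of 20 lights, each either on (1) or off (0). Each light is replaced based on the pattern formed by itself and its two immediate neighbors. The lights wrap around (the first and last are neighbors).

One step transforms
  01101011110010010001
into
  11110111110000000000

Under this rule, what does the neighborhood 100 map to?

At position 10 the neighborhood is 100; the next row has 0 there.

0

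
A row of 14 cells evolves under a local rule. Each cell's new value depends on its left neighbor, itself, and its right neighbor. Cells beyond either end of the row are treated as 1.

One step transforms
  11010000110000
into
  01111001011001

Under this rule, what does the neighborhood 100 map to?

1

At position 4 the neighborhood is 100; the next row has 1 there.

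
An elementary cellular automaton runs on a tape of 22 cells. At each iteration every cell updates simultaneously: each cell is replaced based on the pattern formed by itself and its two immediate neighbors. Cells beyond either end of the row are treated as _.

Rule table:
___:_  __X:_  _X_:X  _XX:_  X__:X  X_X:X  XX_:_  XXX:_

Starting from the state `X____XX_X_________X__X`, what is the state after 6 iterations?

XX_____XXX________XX_X
__X_______X_________XX
__XX______XX__________
____X_______X_________
____XX______XX________
______X_______X_______

______X_______X_______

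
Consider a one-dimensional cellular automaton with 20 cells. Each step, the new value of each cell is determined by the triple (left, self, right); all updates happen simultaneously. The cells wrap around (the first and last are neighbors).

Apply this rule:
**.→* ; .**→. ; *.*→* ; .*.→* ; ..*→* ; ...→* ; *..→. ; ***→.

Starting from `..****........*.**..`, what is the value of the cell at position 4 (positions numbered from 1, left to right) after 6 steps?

*

step 1: **...*.*********.*.*
step 2: .*.****........****.
step 3: ***...*.*******...*.
step 4: ..*.****......*.****
step 5: .***...*.*******...*
step 6: *..*.****......*.***
position 4 holds *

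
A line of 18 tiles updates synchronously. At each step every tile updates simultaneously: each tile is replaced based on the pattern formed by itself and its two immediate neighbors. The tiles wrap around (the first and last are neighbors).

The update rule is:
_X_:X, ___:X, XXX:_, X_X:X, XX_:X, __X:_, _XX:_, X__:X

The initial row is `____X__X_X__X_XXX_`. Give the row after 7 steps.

X__XX__XX__XXXX__X

XXX_XX_XXXX_XX__XX
__XX_XX___XX_XX___
X__XX_XXX__XX_XXXX
XX__XX__XX__XX____
_XX__XX__XX__XXXX_
__XX__XX__XX____XX
X__XX__XX__XXXX__X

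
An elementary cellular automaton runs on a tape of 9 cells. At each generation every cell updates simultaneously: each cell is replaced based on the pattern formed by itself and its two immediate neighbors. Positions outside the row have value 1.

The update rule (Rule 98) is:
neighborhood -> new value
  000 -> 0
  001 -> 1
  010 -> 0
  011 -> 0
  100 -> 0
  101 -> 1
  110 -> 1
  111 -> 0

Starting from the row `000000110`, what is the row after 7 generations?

000001011
000010100
000101001
001010010
010100101
101001010
110010101

110010101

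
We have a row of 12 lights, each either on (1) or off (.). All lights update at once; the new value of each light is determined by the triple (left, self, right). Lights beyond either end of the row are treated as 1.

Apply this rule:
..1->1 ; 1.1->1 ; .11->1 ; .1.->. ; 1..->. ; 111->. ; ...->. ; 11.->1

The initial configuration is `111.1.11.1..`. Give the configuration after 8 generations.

..11.1111..1
.11111..1.11
11...1.1.11.
.1..1.1.1111
1..1.1.11...
1.1.1.111..1
11.1.11.1.11
.11.1111.11.

.11.1111.11.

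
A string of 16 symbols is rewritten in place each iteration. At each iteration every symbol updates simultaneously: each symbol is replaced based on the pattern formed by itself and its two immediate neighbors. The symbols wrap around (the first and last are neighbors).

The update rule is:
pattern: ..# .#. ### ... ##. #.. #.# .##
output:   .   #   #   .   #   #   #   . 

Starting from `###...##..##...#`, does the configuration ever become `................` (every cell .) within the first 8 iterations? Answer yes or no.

no

####...##..##...
.####...##..##..
..####...##..##.
...####...##..##
#...####...##..#
##...####...##..
.##...####...##.
..##...####...##
iteration 8 is ..##...####...##, still not uniform .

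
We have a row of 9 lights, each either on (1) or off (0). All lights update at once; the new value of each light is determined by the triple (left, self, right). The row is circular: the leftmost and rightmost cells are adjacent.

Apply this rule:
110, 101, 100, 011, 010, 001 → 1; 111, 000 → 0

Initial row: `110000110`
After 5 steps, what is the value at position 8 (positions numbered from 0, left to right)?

111001111
001111000
011001100
111111110
100000011
position 8 holds 1

1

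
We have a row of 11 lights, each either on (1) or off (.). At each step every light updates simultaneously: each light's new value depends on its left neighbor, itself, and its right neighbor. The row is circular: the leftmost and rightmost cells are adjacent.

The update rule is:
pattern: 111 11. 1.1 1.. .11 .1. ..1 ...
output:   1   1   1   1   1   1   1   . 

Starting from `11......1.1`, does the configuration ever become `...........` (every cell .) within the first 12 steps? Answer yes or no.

no

step 1: 111....1111
step 2: 1111..11111
step 3: 11111111111
step 4: 11111111111  (fixed point — unchanged through step 12)
step 12 is 11111111111, still not uniform .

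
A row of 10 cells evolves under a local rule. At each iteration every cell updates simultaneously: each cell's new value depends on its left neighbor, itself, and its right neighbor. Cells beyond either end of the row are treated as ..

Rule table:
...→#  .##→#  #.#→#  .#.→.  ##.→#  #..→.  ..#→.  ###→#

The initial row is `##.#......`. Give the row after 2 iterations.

iteration 1: ###..#####
iteration 2: ###..#####

###..#####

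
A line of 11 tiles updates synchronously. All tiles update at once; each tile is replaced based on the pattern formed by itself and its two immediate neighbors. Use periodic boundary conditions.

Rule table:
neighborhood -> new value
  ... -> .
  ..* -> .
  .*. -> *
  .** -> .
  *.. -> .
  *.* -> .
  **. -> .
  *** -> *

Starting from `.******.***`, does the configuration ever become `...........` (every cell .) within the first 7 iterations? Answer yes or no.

..****...*.
...**....*.
.........*.
.........*.  (fixed point — unchanged through iteration 7)
iteration 7 is .........*., still not uniform .

no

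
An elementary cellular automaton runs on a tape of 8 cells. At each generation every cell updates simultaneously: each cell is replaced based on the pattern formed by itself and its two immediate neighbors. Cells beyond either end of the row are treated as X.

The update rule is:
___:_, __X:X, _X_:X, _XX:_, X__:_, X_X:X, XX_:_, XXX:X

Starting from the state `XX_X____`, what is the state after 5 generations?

X_XX___X
_X____X_
XX___XXX
X___X_XX
___XXX_X

___XXX_X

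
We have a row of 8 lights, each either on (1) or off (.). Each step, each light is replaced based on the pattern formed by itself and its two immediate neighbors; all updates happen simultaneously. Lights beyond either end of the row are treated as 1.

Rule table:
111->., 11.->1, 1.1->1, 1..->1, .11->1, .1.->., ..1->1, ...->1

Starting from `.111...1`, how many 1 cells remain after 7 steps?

step 1: 11.11111
step 2: .111....
step 3: 11.11111  (repeats step 1; period 2)
step 7: 11.11111
count of 1: 7

7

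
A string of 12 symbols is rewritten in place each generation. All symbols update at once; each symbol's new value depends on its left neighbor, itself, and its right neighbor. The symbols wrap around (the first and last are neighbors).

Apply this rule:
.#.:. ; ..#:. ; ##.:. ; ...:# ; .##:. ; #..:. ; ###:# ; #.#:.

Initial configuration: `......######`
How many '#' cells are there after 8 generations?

generation 1: .####..####.
generation 2: ..##....##..
generation 3: #....##....#
generation 4: ..##....##..  (repeats generation 2; period 2)
generation 8: ..##....##..
count of #: 4

4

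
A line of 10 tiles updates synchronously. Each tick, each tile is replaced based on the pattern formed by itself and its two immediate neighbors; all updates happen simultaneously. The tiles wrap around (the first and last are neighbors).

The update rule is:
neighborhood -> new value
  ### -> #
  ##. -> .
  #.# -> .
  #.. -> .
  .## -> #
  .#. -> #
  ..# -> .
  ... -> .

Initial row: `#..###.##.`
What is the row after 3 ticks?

#..##..#..
#..#...#..
#..#...#..

#..#...#..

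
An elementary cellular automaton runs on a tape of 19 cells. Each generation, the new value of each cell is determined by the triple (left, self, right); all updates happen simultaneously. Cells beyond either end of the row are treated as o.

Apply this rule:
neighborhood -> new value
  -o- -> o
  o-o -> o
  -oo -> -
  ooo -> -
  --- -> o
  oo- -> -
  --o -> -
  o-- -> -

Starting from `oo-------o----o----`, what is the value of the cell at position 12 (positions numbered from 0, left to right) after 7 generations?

-

---ooooo-o-oo-o-oo-
-o------ooo--ooo--o
oo-oooo------------
--o-----oooooooooo-
--o-ooo-----------o
--oo----ooooooooo--
-----oo------------
position 12 holds -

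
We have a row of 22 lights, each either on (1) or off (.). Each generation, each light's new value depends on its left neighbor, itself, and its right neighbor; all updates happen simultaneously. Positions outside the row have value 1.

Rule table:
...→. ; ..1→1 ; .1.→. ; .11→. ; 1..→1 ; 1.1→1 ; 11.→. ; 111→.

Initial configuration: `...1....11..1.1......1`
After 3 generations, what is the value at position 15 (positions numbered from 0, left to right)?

1

1.1.1..1..11.1.1....1.
.1.1.11.11..1.1.1..1.1
1.1.1..1..11.1.1.11.1.
position 15 holds 1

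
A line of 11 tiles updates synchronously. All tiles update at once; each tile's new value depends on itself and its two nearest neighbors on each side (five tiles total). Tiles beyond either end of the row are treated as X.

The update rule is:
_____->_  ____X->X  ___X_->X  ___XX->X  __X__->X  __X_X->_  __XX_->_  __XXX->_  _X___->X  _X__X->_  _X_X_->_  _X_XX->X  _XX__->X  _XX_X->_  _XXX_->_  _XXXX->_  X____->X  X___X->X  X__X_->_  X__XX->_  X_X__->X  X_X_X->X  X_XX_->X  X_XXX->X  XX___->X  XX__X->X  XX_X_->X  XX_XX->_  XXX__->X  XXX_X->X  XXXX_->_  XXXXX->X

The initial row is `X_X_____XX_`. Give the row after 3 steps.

XXXXX_XX___
XXX_X_XXXXX
X_XXXXX_XXX

X_XXXXX_XXX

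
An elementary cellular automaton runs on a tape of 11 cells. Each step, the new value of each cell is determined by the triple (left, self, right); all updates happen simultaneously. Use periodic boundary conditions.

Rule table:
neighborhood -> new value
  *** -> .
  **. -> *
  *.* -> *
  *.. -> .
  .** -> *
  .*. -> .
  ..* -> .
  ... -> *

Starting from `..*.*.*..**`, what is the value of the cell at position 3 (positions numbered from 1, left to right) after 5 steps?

...*.*...**
.*..*..*.**
*.......***
*.*****.*..
.**...**...
position 3 holds *

*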